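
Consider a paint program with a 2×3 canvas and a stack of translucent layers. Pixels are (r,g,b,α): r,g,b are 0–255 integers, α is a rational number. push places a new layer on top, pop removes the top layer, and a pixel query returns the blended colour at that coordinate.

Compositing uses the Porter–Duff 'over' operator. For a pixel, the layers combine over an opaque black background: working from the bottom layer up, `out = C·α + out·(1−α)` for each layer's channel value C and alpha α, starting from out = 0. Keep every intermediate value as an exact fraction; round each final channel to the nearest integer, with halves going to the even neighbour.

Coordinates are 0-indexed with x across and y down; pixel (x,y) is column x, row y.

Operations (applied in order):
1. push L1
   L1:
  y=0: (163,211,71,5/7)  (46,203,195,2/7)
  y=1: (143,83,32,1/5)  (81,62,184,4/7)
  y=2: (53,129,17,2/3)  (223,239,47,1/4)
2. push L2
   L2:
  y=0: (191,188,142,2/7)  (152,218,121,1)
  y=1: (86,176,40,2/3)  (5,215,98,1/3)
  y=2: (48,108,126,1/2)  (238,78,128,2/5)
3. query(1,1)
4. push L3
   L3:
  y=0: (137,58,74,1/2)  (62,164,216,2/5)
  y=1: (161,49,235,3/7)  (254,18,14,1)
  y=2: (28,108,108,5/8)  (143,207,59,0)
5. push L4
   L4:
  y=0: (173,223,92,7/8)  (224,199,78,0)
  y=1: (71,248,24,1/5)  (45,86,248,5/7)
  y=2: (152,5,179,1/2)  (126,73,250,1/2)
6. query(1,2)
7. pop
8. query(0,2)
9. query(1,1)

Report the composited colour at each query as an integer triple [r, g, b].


query (1,1) [L1,L2] — begin 0,0,0
+L1 (α=4/7) → [324/7, 248/7, 736/7]
+L2 (α=1/3) → [683/21, 667/7, 2158/21]
rounded: [33, 95, 103]

query (1,2) [L1,L2,L3,L4] — begin 0,0,0
after L1 α=1/4: [223/4, 239/4, 47/4]
after L2 α=2/5: [2573/20, 1341/20, 233/4]
after L3 α=0: [2573/20, 1341/20, 233/4]
after L4 α=1/2: [5093/40, 2801/40, 1233/8]
rounded: [127, 70, 154]

at x=0,y=2 over L1,L2,L3:
after L1 α=2/3: [106/3, 86, 34/3]
after L2 α=1/2: [125/3, 97, 206/3]
after L3 α=5/8: [265/8, 831/8, 373/4]
= [33, 104, 93]

(1,1) stack=L1,L2,L3; from [0,0,0]:
after L1 α=4/7: [324/7, 248/7, 736/7]
after L2 α=1/3: [683/21, 667/7, 2158/21]
after L3 α=1: [254, 18, 14]
= [254, 18, 14]


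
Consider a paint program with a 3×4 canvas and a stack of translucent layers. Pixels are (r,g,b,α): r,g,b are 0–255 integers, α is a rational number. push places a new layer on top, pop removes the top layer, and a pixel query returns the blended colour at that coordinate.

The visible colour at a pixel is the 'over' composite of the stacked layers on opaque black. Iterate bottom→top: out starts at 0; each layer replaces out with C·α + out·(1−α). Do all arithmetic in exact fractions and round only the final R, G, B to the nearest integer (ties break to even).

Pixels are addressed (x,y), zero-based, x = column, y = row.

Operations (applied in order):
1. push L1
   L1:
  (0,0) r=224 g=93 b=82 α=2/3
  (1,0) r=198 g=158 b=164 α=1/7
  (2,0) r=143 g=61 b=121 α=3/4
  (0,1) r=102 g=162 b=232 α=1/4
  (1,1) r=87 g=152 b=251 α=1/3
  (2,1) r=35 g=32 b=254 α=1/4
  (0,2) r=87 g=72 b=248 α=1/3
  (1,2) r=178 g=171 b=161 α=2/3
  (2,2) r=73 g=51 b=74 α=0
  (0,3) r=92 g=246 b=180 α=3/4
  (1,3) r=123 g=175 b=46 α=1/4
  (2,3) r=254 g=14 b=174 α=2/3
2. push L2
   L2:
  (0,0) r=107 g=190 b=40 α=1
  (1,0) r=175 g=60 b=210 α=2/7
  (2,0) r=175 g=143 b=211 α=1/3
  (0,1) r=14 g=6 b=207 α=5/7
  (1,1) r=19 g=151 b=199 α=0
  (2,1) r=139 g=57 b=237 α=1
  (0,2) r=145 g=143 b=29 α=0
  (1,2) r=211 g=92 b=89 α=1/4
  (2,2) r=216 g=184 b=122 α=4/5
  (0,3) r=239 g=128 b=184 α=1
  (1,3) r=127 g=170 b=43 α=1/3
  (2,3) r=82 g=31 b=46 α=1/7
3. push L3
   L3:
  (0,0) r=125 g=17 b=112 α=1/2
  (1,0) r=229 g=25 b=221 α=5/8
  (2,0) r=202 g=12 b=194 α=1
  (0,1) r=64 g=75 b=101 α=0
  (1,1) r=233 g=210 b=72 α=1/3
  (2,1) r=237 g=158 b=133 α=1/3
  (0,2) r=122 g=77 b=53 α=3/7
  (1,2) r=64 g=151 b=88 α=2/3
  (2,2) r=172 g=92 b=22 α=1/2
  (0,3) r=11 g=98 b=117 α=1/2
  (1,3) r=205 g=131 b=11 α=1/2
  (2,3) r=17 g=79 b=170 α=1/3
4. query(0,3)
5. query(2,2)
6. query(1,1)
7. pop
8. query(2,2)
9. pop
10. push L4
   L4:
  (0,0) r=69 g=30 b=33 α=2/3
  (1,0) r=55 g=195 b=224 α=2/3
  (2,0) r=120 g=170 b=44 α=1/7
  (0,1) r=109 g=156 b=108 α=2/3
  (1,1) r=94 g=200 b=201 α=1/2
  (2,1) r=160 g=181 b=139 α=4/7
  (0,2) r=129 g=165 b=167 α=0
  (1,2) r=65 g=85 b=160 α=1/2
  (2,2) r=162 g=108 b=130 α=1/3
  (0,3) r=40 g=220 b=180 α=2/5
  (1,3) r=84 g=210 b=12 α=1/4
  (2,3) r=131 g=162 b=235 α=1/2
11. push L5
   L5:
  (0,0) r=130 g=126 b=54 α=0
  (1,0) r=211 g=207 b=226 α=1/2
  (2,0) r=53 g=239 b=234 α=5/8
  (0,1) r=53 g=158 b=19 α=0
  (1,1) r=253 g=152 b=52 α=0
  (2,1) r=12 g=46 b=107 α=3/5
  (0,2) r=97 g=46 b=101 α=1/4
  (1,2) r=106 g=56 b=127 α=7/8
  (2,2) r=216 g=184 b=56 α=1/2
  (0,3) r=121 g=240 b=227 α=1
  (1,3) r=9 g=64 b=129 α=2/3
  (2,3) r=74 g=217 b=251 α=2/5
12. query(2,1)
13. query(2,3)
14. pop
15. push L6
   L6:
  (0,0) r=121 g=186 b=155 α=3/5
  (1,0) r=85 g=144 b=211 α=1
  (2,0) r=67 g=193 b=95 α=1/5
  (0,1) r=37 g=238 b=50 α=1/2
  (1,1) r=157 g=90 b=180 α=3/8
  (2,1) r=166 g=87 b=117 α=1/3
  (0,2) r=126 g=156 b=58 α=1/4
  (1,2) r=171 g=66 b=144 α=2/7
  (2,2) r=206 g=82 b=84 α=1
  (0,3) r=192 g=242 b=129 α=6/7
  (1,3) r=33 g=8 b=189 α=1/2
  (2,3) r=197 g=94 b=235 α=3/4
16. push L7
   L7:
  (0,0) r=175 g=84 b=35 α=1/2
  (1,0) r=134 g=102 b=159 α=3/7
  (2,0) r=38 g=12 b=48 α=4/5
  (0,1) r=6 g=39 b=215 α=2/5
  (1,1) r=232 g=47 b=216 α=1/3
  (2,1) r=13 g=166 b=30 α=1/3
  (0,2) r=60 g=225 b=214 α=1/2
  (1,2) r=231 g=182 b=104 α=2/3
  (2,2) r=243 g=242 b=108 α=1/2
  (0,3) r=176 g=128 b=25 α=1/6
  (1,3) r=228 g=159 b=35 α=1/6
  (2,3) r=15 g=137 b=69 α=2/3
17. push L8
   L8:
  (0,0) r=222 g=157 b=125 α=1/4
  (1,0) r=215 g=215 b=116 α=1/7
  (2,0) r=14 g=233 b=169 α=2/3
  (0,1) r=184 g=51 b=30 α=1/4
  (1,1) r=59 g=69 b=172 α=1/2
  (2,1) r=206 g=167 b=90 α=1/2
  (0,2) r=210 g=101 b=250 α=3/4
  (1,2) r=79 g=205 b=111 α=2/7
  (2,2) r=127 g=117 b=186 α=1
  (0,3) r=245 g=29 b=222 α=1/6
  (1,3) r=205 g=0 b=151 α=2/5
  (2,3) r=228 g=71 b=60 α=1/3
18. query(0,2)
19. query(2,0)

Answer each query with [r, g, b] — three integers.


at x=0,y=3 over L1,L2,L3:
L1 α=3/4: [69, 369/2, 135]
L2 α=1: [239, 128, 184]
L3 α=1/2: [125, 113, 301/2]
= [125, 113, 150]

(2,2) stack=L1,L2,L3; from [0,0,0]:
+L1 (α=0) → [0, 0, 0]
+L2 (α=4/5) → [864/5, 736/5, 488/5]
+L3 (α=1/2) → [862/5, 598/5, 299/5]
= [172, 120, 60]

query (1,1) [L1,L2,L3] — begin 0,0,0
+L1 (α=1/3) → [29, 152/3, 251/3]
+L2 (α=0) → [29, 152/3, 251/3]
+L3 (α=1/3) → [97, 934/9, 718/9]
rounded: [97, 104, 80]

(2,2) stack=L1,L2; from [0,0,0]:
after L1 α=0: [0, 0, 0]
after L2 α=4/5: [864/5, 736/5, 488/5]
= [173, 147, 98]

(2,1) stack=L1,L4,L5; from [0,0,0]:
+L1 (α=1/4) → [35/4, 8, 127/2]
+L4 (α=4/7) → [2665/28, 748/7, 1493/14]
+L5 (α=3/5) → [3169/70, 2462/35, 748/7]
rounded: [45, 70, 107]

query (2,3) [L1,L4,L5] — begin 0,0,0
after L1 α=2/3: [508/3, 28/3, 116]
after L4 α=1/2: [901/6, 257/3, 351/2]
after L5 α=2/5: [1197/10, 691/5, 2057/10]
rounded: [120, 138, 206]

at x=0,y=2 over L1,L4,L6,L7,L8:
+L1 (α=1/3) → [29, 24, 248/3]
+L4 (α=0) → [29, 24, 248/3]
+L6 (α=1/4) → [213/4, 57, 153/2]
+L7 (α=1/2) → [453/8, 141, 581/4]
+L8 (α=3/4) → [5493/32, 111, 3581/16]
→ [172, 111, 224]

at x=2,y=0 over L1,L4,L6,L7,L8:
+L1 (α=3/4) → [429/4, 183/4, 363/4]
+L4 (α=1/7) → [1527/14, 127/2, 1177/14]
+L6 (α=1/5) → [3523/35, 447/5, 3019/35]
+L7 (α=4/5) → [8843/175, 687/25, 9739/175]
+L8 (α=2/3) → [4581/175, 12337/75, 22963/175]
→ [26, 164, 131]


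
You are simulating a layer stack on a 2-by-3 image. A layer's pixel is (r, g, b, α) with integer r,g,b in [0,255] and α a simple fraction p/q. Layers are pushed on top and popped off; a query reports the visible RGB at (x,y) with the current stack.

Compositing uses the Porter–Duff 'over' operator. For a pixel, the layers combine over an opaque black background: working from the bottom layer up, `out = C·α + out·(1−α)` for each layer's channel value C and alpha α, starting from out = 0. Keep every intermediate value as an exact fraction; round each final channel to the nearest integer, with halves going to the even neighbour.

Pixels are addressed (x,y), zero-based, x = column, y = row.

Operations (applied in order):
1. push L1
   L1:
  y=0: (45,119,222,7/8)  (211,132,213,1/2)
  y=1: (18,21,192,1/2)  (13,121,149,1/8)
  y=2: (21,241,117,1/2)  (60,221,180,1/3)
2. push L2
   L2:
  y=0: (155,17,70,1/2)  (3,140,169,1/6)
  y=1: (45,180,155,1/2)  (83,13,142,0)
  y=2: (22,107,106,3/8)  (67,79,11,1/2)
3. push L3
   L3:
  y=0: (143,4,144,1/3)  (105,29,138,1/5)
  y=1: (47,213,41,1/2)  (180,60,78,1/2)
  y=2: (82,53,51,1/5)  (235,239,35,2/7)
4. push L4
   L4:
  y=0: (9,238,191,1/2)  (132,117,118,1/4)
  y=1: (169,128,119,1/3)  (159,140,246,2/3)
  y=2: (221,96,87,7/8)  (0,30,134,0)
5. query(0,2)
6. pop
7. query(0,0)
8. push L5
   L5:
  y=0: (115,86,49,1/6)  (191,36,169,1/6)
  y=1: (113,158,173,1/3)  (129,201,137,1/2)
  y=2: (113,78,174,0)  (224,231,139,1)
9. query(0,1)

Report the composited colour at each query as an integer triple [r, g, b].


(0,2) stack=L1,L2,L3,L4; from [0,0,0]:
after L1 α=1/2: [21/2, 241/2, 117/2]
after L2 α=3/8: [237/16, 1847/16, 1221/16]
after L3 α=1/5: [113/4, 2059/20, 285/4]
after L4 α=7/8: [6301/32, 15499/160, 2721/32]
= [197, 97, 85]

at x=0,y=0 over L1,L2,L3:
+L1 (α=7/8) → [315/8, 833/8, 777/4]
+L2 (α=1/2) → [1555/16, 969/16, 1057/8]
+L3 (α=1/3) → [2699/24, 1001/24, 1633/12]
→ [112, 42, 136]

(0,1) stack=L1,L2,L3,L5; from [0,0,0]:
L1 α=1/2: [9, 21/2, 96]
L2 α=1/2: [27, 381/4, 251/2]
L3 α=1/2: [37, 1233/8, 333/4]
L5 α=1/3: [187/3, 1865/12, 679/6]
→ [62, 155, 113]


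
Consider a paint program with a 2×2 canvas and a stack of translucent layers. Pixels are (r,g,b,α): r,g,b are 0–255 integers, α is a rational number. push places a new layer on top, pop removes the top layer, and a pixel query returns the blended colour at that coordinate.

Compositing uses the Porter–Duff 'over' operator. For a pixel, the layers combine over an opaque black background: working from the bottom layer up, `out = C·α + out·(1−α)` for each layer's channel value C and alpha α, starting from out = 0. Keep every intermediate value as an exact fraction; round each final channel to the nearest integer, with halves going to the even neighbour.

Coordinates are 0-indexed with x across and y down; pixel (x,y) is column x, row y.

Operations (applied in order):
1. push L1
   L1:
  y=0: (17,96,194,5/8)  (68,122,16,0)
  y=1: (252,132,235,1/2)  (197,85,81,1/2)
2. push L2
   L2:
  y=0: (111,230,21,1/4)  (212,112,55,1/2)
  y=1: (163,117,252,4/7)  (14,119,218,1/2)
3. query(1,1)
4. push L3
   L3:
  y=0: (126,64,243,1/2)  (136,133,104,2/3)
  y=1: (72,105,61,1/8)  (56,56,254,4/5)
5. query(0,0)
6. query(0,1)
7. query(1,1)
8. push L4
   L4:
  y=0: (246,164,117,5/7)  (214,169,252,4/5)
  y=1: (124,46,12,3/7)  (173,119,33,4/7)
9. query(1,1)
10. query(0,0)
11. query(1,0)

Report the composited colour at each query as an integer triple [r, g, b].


query (1,1) [L1,L2] — begin 0,0,0
+L1 (α=1/2) → [197/2, 85/2, 81/2]
+L2 (α=1/2) → [225/4, 323/4, 517/4]
= [56, 81, 129]

query (0,0) [L1,L2,L3] — begin 0,0,0
after L1 α=5/8: [85/8, 60, 485/4]
after L2 α=1/4: [1143/32, 205/2, 1539/16]
after L3 α=1/2: [5175/64, 333/4, 5427/32]
= [81, 83, 170]

query (0,1) [L1,L2,L3] — begin 0,0,0
+L1 (α=1/2) → [126, 66, 235/2]
+L2 (α=4/7) → [1030/7, 666/7, 2721/14]
+L3 (α=1/8) → [551/4, 771/8, 2843/16]
= [138, 96, 178]

query (1,1) [L1,L2,L3] — begin 0,0,0
+L1 (α=1/2) → [197/2, 85/2, 81/2]
+L2 (α=1/2) → [225/4, 323/4, 517/4]
+L3 (α=4/5) → [1121/20, 1219/20, 4581/20]
rounded: [56, 61, 229]

query (1,1) [L1,L2,L3,L4] — begin 0,0,0
+L1 (α=1/2) → [197/2, 85/2, 81/2]
+L2 (α=1/2) → [225/4, 323/4, 517/4]
+L3 (α=4/5) → [1121/20, 1219/20, 4581/20]
+L4 (α=4/7) → [17203/140, 13177/140, 16383/140]
→ [123, 94, 117]

(0,0) stack=L1,L2,L3,L4; from [0,0,0]:
L1 α=5/8: [85/8, 60, 485/4]
L2 α=1/4: [1143/32, 205/2, 1539/16]
L3 α=1/2: [5175/64, 333/4, 5427/32]
L4 α=5/7: [44535/224, 1973/14, 14787/112]
rounded: [199, 141, 132]

at x=1,y=0 over L1,L2,L3,L4:
L1 α=0: [0, 0, 0]
L2 α=1/2: [106, 56, 55/2]
L3 α=2/3: [126, 322/3, 157/2]
L4 α=4/5: [982/5, 470/3, 2173/10]
= [196, 157, 217]


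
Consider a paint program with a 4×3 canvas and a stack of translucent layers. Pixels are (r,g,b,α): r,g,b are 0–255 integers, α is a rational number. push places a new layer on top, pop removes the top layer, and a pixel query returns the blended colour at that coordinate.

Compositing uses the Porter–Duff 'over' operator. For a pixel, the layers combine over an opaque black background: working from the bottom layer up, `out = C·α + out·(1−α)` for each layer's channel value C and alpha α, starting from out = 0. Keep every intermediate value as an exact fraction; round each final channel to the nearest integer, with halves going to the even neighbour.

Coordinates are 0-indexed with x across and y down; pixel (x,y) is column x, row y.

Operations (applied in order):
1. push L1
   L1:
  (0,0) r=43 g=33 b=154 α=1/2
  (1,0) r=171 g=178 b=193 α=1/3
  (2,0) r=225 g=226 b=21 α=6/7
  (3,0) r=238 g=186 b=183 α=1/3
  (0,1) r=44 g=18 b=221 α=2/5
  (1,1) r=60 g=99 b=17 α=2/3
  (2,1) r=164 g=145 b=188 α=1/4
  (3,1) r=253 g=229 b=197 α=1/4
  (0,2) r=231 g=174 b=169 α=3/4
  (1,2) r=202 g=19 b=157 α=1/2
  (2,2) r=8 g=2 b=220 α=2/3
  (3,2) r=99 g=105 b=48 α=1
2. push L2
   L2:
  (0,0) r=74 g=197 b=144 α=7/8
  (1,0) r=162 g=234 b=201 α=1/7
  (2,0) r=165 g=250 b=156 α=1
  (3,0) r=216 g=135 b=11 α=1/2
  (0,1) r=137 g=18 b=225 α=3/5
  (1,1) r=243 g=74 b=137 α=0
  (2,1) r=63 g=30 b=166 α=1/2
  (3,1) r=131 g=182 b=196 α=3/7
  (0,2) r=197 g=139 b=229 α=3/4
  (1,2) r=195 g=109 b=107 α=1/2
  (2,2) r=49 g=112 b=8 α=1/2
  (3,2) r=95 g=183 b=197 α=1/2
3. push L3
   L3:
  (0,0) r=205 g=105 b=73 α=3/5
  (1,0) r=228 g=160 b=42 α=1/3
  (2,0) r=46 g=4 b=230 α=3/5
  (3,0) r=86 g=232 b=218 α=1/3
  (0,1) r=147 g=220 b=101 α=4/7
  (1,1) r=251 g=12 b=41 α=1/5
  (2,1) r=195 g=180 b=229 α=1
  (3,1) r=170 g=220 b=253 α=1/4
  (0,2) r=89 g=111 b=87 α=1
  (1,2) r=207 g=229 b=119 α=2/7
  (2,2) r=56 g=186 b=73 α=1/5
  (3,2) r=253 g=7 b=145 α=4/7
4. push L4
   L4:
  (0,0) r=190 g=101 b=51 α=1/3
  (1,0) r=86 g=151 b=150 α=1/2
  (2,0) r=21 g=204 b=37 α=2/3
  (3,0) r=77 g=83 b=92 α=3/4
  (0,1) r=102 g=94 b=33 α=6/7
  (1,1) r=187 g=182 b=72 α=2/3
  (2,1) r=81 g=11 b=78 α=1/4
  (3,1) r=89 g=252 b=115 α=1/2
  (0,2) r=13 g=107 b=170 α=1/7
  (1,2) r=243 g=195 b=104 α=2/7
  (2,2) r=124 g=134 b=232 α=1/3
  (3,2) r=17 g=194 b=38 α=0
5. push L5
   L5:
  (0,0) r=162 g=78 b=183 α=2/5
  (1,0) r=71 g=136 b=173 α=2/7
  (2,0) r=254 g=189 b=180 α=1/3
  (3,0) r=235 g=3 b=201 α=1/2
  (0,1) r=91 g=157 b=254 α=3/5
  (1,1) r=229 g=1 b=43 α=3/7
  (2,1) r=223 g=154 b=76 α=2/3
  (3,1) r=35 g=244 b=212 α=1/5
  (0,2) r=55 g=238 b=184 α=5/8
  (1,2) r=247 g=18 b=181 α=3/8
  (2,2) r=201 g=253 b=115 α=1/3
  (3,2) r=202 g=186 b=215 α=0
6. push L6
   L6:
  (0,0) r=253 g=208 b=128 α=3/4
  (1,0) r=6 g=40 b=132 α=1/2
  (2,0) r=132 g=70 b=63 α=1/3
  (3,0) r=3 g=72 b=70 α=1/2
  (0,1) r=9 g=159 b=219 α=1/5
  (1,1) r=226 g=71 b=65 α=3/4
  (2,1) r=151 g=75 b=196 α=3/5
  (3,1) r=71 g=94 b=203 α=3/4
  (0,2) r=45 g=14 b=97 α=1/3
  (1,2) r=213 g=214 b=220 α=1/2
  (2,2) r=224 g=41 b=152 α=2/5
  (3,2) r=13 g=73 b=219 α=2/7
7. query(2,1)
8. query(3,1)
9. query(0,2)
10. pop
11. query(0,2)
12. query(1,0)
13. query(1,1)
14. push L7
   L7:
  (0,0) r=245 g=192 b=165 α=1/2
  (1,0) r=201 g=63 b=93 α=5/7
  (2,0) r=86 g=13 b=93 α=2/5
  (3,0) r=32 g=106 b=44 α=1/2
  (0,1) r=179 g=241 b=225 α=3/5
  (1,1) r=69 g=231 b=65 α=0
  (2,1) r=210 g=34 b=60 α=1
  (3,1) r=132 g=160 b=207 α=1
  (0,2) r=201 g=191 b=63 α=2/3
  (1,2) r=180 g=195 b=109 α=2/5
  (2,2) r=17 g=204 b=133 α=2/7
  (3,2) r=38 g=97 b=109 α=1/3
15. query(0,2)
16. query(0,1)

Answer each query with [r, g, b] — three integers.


query (2,1) [L1,L2,L3,L4,L5,L6] — begin 0,0,0
L1 α=1/4: [41, 145/4, 47]
L2 α=1/2: [52, 265/8, 213/2]
L3 α=1: [195, 180, 229]
L4 α=1/4: [333/2, 551/4, 765/4]
L5 α=2/3: [1225/6, 1783/12, 1373/12]
L6 α=3/5: [2584/15, 3133/30, 4901/30]
rounded: [172, 104, 163]

(3,1) stack=L1,L2,L3,L4,L5,L6; from [0,0,0]:
after L1 α=1/4: [253/4, 229/4, 197/4]
after L2 α=3/7: [646/7, 775/7, 785/7]
after L3 α=1/4: [782/7, 3865/28, 2063/14]
after L4 α=1/2: [1405/14, 10921/56, 3673/28]
after L5 α=1/5: [611/7, 14337/70, 5157/35]
after L6 α=3/4: [1051/14, 34077/280, 6618/35]
→ [75, 122, 189]

at x=0,y=2 over L1,L2,L3,L4,L5,L6:
+L1 (α=3/4) → [693/4, 261/2, 507/4]
+L2 (α=3/4) → [3057/16, 1095/8, 3255/16]
+L3 (α=1) → [89, 111, 87]
+L4 (α=1/7) → [547/7, 773/7, 692/7]
+L5 (α=5/8) → [1783/28, 10649/56, 2129/14]
+L6 (α=1/3) → [2413/42, 11041/84, 936/7]
→ [57, 131, 134]

query (0,2) [L1,L2,L3,L4,L5] — begin 0,0,0
+L1 (α=3/4) → [693/4, 261/2, 507/4]
+L2 (α=3/4) → [3057/16, 1095/8, 3255/16]
+L3 (α=1) → [89, 111, 87]
+L4 (α=1/7) → [547/7, 773/7, 692/7]
+L5 (α=5/8) → [1783/28, 10649/56, 2129/14]
rounded: [64, 190, 152]

at x=1,y=0 over L1,L2,L3,L4,L5:
L1 α=1/3: [57, 178/3, 193/3]
L2 α=1/7: [72, 590/7, 587/7]
L3 α=1/3: [124, 2300/21, 1468/21]
L4 α=1/2: [105, 5471/42, 2309/21]
L5 α=2/7: [667/7, 38779/294, 18811/147]
→ [95, 132, 128]

(1,1) stack=L1,L2,L3,L4,L5; from [0,0,0]:
+L1 (α=2/3) → [40, 66, 34/3]
+L2 (α=0) → [40, 66, 34/3]
+L3 (α=1/5) → [411/5, 276/5, 259/15]
+L4 (α=2/3) → [2281/15, 2096/15, 2419/45]
+L5 (α=3/7) → [19429/105, 8429/105, 15481/315]
rounded: [185, 80, 49]

(0,2) stack=L1,L2,L3,L4,L5,L7; from [0,0,0]:
+L1 (α=3/4) → [693/4, 261/2, 507/4]
+L2 (α=3/4) → [3057/16, 1095/8, 3255/16]
+L3 (α=1) → [89, 111, 87]
+L4 (α=1/7) → [547/7, 773/7, 692/7]
+L5 (α=5/8) → [1783/28, 10649/56, 2129/14]
+L7 (α=2/3) → [13039/84, 32041/168, 3893/42]
= [155, 191, 93]

at x=0,y=1 over L1,L2,L3,L4,L5,L7:
L1 α=2/5: [88/5, 36/5, 442/5]
L2 α=3/5: [2231/25, 342/25, 4259/25]
L3 α=4/7: [21393/175, 23026/175, 22877/175]
L4 α=6/7: [128493/1225, 121726/1225, 57527/1225]
L5 α=3/5: [591411/6125, 820427/6125, 1048504/6125]
L7 α=3/5: [4471947/30625, 6069229/30625, 6231383/30625]
→ [146, 198, 203]


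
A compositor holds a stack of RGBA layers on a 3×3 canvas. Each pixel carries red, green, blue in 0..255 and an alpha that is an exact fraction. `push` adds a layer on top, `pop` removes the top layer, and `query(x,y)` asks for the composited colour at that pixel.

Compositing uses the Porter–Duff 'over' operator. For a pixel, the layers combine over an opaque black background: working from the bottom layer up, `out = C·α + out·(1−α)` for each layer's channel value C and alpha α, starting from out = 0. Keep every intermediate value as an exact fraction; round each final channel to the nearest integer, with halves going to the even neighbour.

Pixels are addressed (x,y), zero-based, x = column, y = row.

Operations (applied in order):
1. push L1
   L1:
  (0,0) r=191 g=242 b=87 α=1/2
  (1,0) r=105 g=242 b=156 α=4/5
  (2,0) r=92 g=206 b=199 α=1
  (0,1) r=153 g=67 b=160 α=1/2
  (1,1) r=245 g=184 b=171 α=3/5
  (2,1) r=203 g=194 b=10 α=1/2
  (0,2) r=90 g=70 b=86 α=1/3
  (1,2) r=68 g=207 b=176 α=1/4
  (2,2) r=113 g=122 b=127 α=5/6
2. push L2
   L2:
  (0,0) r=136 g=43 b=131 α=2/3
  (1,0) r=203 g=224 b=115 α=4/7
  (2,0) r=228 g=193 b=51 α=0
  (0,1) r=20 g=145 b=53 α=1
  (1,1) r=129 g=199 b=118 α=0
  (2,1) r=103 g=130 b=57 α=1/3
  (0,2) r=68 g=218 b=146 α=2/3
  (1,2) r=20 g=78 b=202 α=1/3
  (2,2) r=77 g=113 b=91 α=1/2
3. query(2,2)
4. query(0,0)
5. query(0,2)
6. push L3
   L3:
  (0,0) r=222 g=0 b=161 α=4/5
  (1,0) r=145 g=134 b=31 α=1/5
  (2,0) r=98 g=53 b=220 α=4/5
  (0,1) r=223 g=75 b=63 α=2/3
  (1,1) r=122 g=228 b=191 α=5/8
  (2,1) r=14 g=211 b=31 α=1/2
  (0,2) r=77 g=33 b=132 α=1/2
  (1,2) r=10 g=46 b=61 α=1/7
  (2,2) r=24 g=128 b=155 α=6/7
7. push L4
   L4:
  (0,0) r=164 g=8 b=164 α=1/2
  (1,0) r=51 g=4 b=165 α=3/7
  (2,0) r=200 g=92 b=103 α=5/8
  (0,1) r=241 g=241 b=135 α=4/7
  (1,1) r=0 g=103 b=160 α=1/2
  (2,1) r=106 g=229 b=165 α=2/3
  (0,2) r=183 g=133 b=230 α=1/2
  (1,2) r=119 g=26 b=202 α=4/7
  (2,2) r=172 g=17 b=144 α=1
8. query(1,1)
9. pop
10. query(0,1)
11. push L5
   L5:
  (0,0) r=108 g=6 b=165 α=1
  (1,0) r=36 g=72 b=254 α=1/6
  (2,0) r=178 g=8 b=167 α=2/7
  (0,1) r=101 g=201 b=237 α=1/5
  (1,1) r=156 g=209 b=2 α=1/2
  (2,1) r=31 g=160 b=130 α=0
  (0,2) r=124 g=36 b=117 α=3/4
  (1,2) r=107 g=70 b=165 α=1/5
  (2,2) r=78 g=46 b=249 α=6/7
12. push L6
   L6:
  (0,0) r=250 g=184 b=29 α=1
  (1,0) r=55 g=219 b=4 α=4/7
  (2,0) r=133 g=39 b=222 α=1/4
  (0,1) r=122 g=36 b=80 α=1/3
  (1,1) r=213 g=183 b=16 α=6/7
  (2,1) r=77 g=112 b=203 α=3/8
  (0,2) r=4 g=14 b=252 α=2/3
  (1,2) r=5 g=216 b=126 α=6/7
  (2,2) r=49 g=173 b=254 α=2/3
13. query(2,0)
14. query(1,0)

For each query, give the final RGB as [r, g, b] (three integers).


(2,2) stack=L1,L2; from [0,0,0]:
+L1 (α=5/6) → [565/6, 305/3, 635/6]
+L2 (α=1/2) → [1027/12, 322/3, 1181/12]
→ [86, 107, 98]

(0,0) stack=L1,L2; from [0,0,0]:
L1 α=1/2: [191/2, 121, 87/2]
L2 α=2/3: [245/2, 69, 611/6]
rounded: [122, 69, 102]

at x=0,y=2 over L1,L2:
+L1 (α=1/3) → [30, 70/3, 86/3]
+L2 (α=2/3) → [166/3, 1378/9, 962/9]
→ [55, 153, 107]

at x=1,y=1 over L1,L2,L3,L4:
+L1 (α=3/5) → [147, 552/5, 513/5]
+L2 (α=0) → [147, 552/5, 513/5]
+L3 (α=5/8) → [1051/8, 1839/10, 3157/20]
+L4 (α=1/2) → [1051/16, 2869/20, 6357/40]
→ [66, 143, 159]

at x=0,y=1 over L1,L2,L3:
L1 α=1/2: [153/2, 67/2, 80]
L2 α=1: [20, 145, 53]
L3 α=2/3: [466/3, 295/3, 179/3]
→ [155, 98, 60]

query (2,0) [L1,L2,L3,L5,L6] — begin 0,0,0
after L1 α=1: [92, 206, 199]
after L2 α=0: [92, 206, 199]
after L3 α=4/5: [484/5, 418/5, 1079/5]
after L5 α=2/7: [120, 62, 1413/7]
after L6 α=1/4: [493/4, 225/4, 5793/28]
rounded: [123, 56, 207]

at x=1,y=0 over L1,L2,L3,L5,L6:
L1 α=4/5: [84, 968/5, 624/5]
L2 α=4/7: [152, 7384/35, 596/5]
L3 α=1/5: [753/5, 34226/175, 2539/25]
L5 α=1/6: [263/2, 18373/105, 3809/30]
L6 α=4/7: [1229/14, 49033/245, 567/10]
→ [88, 200, 57]


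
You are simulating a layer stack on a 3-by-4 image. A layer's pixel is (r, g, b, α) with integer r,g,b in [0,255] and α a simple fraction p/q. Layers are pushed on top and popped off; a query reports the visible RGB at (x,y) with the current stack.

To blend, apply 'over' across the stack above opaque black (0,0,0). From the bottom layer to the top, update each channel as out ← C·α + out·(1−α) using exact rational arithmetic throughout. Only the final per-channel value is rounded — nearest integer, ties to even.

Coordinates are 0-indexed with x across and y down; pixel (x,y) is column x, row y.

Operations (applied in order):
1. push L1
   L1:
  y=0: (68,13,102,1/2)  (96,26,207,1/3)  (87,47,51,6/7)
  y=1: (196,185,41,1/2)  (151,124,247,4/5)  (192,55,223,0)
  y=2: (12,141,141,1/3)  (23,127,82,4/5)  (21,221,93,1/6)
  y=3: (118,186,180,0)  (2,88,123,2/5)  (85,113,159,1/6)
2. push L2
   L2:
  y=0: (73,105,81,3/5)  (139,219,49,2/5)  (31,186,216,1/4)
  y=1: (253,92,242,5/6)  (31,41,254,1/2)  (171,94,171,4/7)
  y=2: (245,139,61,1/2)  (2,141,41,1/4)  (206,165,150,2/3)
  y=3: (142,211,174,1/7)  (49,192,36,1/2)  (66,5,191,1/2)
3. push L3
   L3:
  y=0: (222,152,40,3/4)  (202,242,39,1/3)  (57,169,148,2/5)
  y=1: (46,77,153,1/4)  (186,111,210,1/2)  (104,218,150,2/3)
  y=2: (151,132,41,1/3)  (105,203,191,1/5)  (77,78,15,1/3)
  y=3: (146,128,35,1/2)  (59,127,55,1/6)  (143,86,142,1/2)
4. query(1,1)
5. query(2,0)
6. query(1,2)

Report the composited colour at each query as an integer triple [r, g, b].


at x=1,y=1 over L1,L2,L3:
after L1 α=4/5: [604/5, 496/5, 988/5]
after L2 α=1/2: [759/10, 701/10, 1129/5]
after L3 α=1/2: [2619/20, 1811/20, 2179/10]
→ [131, 91, 218]

query (2,0) [L1,L2,L3] — begin 0,0,0
after L1 α=6/7: [522/7, 282/7, 306/7]
after L2 α=1/4: [1783/28, 537/7, 1215/14]
after L3 α=2/5: [8541/140, 3977/35, 7789/70]
rounded: [61, 114, 111]

(1,2) stack=L1,L2,L3; from [0,0,0]:
L1 α=4/5: [92/5, 508/5, 328/5]
L2 α=1/4: [143/10, 2229/20, 1189/20]
L3 α=1/5: [811/25, 3244/25, 2144/25]
→ [32, 130, 86]


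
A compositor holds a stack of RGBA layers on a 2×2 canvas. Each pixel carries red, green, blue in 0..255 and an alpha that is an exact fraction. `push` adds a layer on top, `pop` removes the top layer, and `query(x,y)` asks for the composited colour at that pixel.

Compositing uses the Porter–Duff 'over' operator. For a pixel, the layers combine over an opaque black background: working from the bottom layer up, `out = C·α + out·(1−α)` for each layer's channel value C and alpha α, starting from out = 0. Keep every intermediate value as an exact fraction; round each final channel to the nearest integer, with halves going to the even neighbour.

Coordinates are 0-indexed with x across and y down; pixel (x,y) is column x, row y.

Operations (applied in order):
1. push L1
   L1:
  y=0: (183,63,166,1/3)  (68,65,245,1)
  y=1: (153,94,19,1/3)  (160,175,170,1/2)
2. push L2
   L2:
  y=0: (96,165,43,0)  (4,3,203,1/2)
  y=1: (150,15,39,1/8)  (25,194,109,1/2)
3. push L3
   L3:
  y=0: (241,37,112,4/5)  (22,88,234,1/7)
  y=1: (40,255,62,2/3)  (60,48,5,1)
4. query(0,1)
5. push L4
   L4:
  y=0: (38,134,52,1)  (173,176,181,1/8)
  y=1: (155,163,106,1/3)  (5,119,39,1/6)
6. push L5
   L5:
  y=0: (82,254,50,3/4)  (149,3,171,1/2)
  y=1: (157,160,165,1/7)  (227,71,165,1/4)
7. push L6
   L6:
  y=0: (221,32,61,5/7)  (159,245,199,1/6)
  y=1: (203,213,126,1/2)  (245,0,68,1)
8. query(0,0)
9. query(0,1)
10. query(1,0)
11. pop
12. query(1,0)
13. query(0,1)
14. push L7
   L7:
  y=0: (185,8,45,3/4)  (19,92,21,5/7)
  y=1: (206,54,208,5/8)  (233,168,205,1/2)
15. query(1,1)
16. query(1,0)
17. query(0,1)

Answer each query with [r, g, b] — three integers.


at x=0,y=1 over L1,L2,L3:
L1 α=1/3: [51, 94/3, 19/3]
L2 α=1/8: [507/8, 703/24, 125/12]
L3 α=2/3: [1147/24, 12943/72, 1613/36]
= [48, 180, 45]

at x=0,y=0 over L1,L2,L3,L4,L5,L6:
after L1 α=1/3: [61, 21, 166/3]
after L2 α=0: [61, 21, 166/3]
after L3 α=4/5: [205, 169/5, 302/3]
after L4 α=1: [38, 134, 52]
after L5 α=3/4: [71, 224, 101/2]
after L6 α=5/7: [1247/7, 608/7, 58]
→ [178, 87, 58]

query (0,1) [L1,L2,L3,L4,L5,L6] — begin 0,0,0
L1 α=1/3: [51, 94/3, 19/3]
L2 α=1/8: [507/8, 703/24, 125/12]
L3 α=2/3: [1147/24, 12943/72, 1613/36]
L4 α=1/3: [3007/36, 18811/108, 3521/54]
L5 α=1/7: [3949/42, 21691/126, 5006/63]
L6 α=1/2: [12475/84, 48529/252, 6472/63]
= [149, 193, 103]

(1,0) stack=L1,L2,L3,L4,L5,L6; from [0,0,0]:
L1 α=1: [68, 65, 245]
L2 α=1/2: [36, 34, 224]
L3 α=1/7: [34, 292/7, 1578/7]
L4 α=1/8: [411/8, 117/2, 1759/8]
L5 α=1/2: [1603/16, 123/4, 3127/16]
L6 α=1/6: [10559/96, 1595/24, 6273/32]
= [110, 66, 196]

at x=1,y=0 over L1,L2,L3,L4,L5:
L1 α=1: [68, 65, 245]
L2 α=1/2: [36, 34, 224]
L3 α=1/7: [34, 292/7, 1578/7]
L4 α=1/8: [411/8, 117/2, 1759/8]
L5 α=1/2: [1603/16, 123/4, 3127/16]
rounded: [100, 31, 195]

(0,1) stack=L1,L2,L3,L4,L5; from [0,0,0]:
+L1 (α=1/3) → [51, 94/3, 19/3]
+L2 (α=1/8) → [507/8, 703/24, 125/12]
+L3 (α=2/3) → [1147/24, 12943/72, 1613/36]
+L4 (α=1/3) → [3007/36, 18811/108, 3521/54]
+L5 (α=1/7) → [3949/42, 21691/126, 5006/63]
→ [94, 172, 79]

at x=1,y=1 over L1,L2,L3,L4,L5,L7:
L1 α=1/2: [80, 175/2, 85]
L2 α=1/2: [105/2, 563/4, 97]
L3 α=1: [60, 48, 5]
L4 α=1/6: [305/6, 359/6, 32/3]
L5 α=1/4: [759/8, 501/8, 197/4]
L7 α=1/2: [2623/16, 1845/16, 1017/8]
→ [164, 115, 127]

(1,0) stack=L1,L2,L3,L4,L5,L7; from [0,0,0]:
L1 α=1: [68, 65, 245]
L2 α=1/2: [36, 34, 224]
L3 α=1/7: [34, 292/7, 1578/7]
L4 α=1/8: [411/8, 117/2, 1759/8]
L5 α=1/2: [1603/16, 123/4, 3127/16]
L7 α=5/7: [2363/56, 149/2, 3967/56]
= [42, 74, 71]

query (0,1) [L1,L2,L3,L4,L5,L7] — begin 0,0,0
+L1 (α=1/3) → [51, 94/3, 19/3]
+L2 (α=1/8) → [507/8, 703/24, 125/12]
+L3 (α=2/3) → [1147/24, 12943/72, 1613/36]
+L4 (α=1/3) → [3007/36, 18811/108, 3521/54]
+L5 (α=1/7) → [3949/42, 21691/126, 5006/63]
+L7 (α=5/8) → [18369/112, 33031/336, 13423/84]
= [164, 98, 160]


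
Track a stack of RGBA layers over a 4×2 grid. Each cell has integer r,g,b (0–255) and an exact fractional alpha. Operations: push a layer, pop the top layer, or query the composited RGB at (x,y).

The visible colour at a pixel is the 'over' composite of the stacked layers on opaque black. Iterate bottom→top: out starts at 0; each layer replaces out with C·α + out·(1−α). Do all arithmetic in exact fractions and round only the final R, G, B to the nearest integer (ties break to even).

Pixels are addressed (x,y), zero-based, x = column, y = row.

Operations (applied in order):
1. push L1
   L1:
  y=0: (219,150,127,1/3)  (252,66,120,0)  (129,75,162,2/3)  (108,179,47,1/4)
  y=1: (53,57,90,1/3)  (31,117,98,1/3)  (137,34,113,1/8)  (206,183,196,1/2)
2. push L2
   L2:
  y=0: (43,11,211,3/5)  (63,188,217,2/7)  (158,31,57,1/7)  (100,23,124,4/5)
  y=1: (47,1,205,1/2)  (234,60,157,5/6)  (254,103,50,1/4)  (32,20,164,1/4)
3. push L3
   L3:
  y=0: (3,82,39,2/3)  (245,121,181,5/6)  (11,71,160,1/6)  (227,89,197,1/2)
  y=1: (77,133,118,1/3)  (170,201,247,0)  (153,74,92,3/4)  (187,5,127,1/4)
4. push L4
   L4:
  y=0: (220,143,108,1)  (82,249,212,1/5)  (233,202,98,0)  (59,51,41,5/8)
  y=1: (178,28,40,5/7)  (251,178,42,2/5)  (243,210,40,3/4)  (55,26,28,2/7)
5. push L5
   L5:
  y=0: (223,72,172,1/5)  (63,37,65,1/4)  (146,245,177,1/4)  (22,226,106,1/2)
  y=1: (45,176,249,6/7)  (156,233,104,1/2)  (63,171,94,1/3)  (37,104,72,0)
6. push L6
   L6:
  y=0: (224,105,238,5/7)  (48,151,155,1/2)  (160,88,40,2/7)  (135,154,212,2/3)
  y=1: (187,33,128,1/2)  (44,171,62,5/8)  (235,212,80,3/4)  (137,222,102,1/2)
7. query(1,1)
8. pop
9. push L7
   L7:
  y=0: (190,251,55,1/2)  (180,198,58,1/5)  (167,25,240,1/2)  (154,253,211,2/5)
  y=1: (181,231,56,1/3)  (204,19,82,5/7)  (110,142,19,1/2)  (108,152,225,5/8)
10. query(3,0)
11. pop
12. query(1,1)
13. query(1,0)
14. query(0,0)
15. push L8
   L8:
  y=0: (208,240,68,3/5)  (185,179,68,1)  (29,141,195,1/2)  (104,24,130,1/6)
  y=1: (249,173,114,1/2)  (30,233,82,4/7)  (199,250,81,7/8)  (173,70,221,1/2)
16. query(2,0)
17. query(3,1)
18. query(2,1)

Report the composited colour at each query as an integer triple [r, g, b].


at x=1,y=1 over L1,L2,L3,L4,L5,L6:
after L1 α=1/3: [31/3, 39, 98/3]
after L2 α=5/6: [3541/18, 113/2, 2453/18]
after L3 α=0: [3541/18, 113/2, 2453/18]
after L4 α=2/5: [6553/30, 1051/10, 2957/30]
after L5 α=1/2: [11233/60, 3381/20, 6077/60]
after L6 α=5/8: [15633/160, 27243/160, 12277/160]
→ [98, 170, 77]

query (3,0) [L1,L2,L3,L4,L5,L7] — begin 0,0,0
L1 α=1/4: [27, 179/4, 47/4]
L2 α=4/5: [427/5, 547/20, 2031/20]
L3 α=1/2: [781/5, 2327/40, 5971/40]
L4 α=5/8: [1909/20, 17181/320, 26113/320]
L5 α=1/2: [2349/40, 89501/640, 60033/640]
L7 α=2/5: [19367/200, 592343/3200, 450179/3200]
rounded: [97, 185, 141]

at x=1,y=1 over L1,L2,L3,L4,L5:
+L1 (α=1/3) → [31/3, 39, 98/3]
+L2 (α=5/6) → [3541/18, 113/2, 2453/18]
+L3 (α=0) → [3541/18, 113/2, 2453/18]
+L4 (α=2/5) → [6553/30, 1051/10, 2957/30]
+L5 (α=1/2) → [11233/60, 3381/20, 6077/60]
rounded: [187, 169, 101]

(1,0) stack=L1,L2,L3,L4,L5; from [0,0,0]:
+L1 (α=0) → [0, 0, 0]
+L2 (α=2/7) → [18, 376/7, 62]
+L3 (α=5/6) → [1243/6, 1537/14, 967/6]
+L4 (α=1/5) → [2732/15, 4817/35, 514/3]
+L5 (α=1/4) → [3047/20, 7873/70, 579/4]
rounded: [152, 112, 145]

query (0,0) [L1,L2,L3,L4,L5] — begin 0,0,0
after L1 α=1/3: [73, 50, 127/3]
after L2 α=3/5: [55, 133/5, 2153/15]
after L3 α=2/3: [61/3, 953/15, 3323/45]
after L4 α=1: [220, 143, 108]
after L5 α=1/5: [1103/5, 644/5, 604/5]
= [221, 129, 121]

query (2,0) [L1,L2,L3,L4,L5,L8] — begin 0,0,0
after L1 α=2/3: [86, 50, 108]
after L2 α=1/7: [674/7, 331/7, 705/7]
after L3 α=1/6: [1149/14, 1076/21, 4645/42]
after L4 α=0: [1149/14, 1076/21, 4645/42]
after L5 α=1/4: [5491/56, 2791/28, 7123/56]
after L8 α=1/2: [7115/112, 6739/56, 18043/112]
= [64, 120, 161]

(3,1) stack=L1,L2,L3,L4,L5,L8; from [0,0,0]:
+L1 (α=1/2) → [103, 183/2, 98]
+L2 (α=1/4) → [341/4, 589/8, 229/2]
+L3 (α=1/4) → [1771/16, 1807/32, 941/8]
+L4 (α=2/7) → [10615/112, 10699/224, 5153/56]
+L5 (α=0) → [10615/112, 10699/224, 5153/56]
+L8 (α=1/2) → [29991/224, 26379/448, 17529/112]
= [134, 59, 157]

at x=2,y=1 over L1,L2,L3,L4,L5,L8:
L1 α=1/8: [137/8, 17/4, 113/8]
L2 α=1/4: [2443/32, 463/16, 739/32]
L3 α=3/4: [17131/128, 4015/64, 9571/128]
L4 α=3/4: [110443/512, 44335/256, 24931/512]
L5 α=1/3: [126571/768, 66223/384, 48995/768]
L8 α=7/8: [1196395/6144, 738223/3072, 484451/6144]
= [195, 240, 79]


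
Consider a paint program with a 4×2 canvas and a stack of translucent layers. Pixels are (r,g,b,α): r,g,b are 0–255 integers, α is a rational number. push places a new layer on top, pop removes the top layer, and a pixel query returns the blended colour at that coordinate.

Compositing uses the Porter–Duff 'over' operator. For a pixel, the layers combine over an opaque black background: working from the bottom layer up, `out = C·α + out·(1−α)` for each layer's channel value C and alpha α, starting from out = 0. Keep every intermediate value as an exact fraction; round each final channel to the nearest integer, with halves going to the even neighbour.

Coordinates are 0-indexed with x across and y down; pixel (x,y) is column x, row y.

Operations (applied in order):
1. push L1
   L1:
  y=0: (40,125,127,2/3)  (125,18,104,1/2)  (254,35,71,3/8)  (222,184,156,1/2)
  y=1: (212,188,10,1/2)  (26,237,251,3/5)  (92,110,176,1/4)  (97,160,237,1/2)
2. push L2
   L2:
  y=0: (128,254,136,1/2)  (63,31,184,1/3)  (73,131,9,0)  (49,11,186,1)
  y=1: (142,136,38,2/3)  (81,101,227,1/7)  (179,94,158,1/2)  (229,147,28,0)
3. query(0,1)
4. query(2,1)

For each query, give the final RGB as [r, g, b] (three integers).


(0,1) stack=L1,L2; from [0,0,0]:
L1 α=1/2: [106, 94, 5]
L2 α=2/3: [130, 122, 27]
rounded: [130, 122, 27]

at x=2,y=1 over L1,L2:
L1 α=1/4: [23, 55/2, 44]
L2 α=1/2: [101, 243/4, 101]
= [101, 61, 101]


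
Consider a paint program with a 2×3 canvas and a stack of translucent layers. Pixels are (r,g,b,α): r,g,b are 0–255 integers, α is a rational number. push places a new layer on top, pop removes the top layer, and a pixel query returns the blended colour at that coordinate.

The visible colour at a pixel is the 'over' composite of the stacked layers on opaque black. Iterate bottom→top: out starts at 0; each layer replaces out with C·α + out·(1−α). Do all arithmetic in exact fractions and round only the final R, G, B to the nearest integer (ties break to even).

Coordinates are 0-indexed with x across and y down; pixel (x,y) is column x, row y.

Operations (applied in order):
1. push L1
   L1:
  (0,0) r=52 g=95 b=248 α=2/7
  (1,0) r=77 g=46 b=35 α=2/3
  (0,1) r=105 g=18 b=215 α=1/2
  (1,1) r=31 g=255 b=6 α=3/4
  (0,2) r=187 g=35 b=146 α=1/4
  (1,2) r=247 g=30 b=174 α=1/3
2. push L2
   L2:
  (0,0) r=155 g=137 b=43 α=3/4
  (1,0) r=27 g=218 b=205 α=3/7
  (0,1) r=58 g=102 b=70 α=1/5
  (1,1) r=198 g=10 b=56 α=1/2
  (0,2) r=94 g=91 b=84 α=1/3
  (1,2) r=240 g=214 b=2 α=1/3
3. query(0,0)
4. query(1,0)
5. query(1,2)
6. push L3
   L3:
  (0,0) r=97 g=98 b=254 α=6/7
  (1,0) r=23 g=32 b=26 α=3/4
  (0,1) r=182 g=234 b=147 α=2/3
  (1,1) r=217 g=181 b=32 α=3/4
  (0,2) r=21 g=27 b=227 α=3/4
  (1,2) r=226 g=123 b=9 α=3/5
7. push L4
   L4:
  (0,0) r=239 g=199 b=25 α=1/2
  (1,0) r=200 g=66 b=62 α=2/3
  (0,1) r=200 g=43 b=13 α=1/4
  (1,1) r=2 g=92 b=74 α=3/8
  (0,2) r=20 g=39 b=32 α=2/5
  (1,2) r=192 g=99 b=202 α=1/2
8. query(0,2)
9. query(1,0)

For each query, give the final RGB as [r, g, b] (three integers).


(0,0) stack=L1,L2; from [0,0,0]:
+L1 (α=2/7) → [104/7, 190/7, 496/7]
+L2 (α=3/4) → [3359/28, 3067/28, 1399/28]
= [120, 110, 50]

at x=1,y=0 over L1,L2:
after L1 α=2/3: [154/3, 92/3, 70/3]
after L2 α=3/7: [859/21, 2330/21, 2125/21]
= [41, 111, 101]

(1,2) stack=L1,L2; from [0,0,0]:
+L1 (α=1/3) → [247/3, 10, 58]
+L2 (α=1/3) → [1214/9, 78, 118/3]
rounded: [135, 78, 39]

(0,2) stack=L1,L2,L3,L4; from [0,0,0]:
L1 α=1/4: [187/4, 35/4, 73/2]
L2 α=1/3: [125/2, 217/6, 157/3]
L3 α=3/4: [251/8, 703/24, 550/3]
L4 α=2/5: [1073/40, 1327/40, 614/5]
rounded: [27, 33, 123]

query (1,0) [L1,L2,L3,L4] — begin 0,0,0
+L1 (α=2/3) → [154/3, 92/3, 70/3]
+L2 (α=3/7) → [859/21, 2330/21, 2125/21]
+L3 (α=3/4) → [577/21, 2173/42, 3763/84]
+L4 (α=2/3) → [8977/63, 7717/126, 14179/252]
= [142, 61, 56]


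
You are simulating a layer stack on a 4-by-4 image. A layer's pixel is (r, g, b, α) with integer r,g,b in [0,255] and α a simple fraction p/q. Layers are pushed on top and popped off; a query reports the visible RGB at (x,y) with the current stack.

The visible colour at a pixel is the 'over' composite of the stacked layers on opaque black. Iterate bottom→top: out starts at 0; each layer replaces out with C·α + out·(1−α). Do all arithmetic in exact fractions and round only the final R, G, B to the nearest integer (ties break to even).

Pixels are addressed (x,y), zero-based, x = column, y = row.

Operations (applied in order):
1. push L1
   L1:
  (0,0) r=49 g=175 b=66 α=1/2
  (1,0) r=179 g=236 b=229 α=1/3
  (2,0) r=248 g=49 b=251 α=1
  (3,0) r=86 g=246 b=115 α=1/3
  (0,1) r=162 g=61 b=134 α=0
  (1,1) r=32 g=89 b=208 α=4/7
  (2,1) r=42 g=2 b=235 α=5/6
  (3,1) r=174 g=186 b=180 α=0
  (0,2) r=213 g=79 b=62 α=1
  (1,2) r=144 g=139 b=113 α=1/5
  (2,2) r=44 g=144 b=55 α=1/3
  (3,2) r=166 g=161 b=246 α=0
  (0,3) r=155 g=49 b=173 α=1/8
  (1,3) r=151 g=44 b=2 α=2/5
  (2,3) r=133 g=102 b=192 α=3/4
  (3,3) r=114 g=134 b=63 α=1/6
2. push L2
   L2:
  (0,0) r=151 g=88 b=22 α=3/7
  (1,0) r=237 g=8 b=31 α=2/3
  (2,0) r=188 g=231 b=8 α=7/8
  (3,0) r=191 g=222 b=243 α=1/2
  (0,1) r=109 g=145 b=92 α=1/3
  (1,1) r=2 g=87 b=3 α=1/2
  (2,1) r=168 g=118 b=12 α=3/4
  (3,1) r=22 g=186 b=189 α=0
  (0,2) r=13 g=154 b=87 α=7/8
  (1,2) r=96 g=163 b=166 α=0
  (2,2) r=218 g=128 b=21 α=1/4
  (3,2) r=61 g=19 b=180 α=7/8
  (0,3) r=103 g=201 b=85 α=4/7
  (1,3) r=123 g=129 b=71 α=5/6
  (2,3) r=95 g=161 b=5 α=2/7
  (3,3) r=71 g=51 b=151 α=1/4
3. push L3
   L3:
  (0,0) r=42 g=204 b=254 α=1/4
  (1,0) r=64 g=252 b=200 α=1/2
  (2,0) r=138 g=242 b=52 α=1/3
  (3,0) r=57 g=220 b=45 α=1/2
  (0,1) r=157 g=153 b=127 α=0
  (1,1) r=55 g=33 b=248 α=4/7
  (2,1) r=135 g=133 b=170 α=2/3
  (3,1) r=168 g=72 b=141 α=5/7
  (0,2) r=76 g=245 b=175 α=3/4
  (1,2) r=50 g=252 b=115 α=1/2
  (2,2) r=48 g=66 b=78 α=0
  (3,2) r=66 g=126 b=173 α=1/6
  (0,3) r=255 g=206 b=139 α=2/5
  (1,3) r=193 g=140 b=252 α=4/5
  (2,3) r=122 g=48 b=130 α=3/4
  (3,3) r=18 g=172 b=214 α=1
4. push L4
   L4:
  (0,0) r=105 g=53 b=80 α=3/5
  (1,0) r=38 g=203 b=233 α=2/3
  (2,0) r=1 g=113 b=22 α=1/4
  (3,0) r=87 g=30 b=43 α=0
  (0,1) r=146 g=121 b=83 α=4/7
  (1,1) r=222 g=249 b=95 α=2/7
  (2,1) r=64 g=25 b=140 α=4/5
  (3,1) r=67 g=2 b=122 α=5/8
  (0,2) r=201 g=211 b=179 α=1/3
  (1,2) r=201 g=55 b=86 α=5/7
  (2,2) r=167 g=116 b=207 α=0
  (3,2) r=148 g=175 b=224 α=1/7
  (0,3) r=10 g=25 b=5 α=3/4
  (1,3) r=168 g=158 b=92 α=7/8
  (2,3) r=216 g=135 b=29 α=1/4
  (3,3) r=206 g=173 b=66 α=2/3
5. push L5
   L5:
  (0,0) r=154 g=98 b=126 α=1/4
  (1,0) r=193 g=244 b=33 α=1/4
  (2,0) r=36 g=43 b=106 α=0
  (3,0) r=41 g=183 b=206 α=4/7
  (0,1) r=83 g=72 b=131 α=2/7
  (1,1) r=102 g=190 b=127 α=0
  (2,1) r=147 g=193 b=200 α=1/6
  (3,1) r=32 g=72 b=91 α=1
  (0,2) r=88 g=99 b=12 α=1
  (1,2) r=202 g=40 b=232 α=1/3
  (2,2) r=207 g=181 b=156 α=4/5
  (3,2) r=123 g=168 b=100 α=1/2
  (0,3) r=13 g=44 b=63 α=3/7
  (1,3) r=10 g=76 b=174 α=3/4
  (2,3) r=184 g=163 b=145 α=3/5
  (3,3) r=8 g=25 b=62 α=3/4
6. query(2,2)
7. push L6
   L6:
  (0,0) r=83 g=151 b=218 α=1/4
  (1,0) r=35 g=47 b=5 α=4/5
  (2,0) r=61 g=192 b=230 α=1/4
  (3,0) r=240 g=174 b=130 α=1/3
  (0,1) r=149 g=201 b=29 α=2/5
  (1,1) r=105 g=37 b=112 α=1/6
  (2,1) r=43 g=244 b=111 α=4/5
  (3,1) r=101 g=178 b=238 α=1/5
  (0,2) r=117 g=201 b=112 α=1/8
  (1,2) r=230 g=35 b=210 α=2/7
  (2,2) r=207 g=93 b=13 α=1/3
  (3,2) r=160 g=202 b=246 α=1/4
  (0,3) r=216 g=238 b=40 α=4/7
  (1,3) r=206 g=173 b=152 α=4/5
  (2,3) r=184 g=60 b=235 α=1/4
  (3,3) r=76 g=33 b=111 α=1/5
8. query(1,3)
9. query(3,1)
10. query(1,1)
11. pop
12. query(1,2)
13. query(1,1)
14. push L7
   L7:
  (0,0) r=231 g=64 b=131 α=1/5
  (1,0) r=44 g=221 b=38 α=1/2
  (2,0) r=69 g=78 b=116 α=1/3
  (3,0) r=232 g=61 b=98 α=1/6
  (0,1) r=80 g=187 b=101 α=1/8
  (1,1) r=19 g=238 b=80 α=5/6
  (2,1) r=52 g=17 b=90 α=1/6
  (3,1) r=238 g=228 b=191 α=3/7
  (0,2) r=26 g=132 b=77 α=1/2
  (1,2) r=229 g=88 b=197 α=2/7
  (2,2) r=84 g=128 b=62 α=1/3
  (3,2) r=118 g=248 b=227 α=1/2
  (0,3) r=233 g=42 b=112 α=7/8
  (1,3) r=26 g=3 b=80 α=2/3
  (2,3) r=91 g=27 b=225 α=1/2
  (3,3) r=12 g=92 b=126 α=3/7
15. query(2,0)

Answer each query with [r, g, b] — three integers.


query (2,2) [L1,L2,L3,L4,L5] — begin 0,0,0
after L1 α=1/3: [44/3, 48, 55/3]
after L2 α=1/4: [131/2, 68, 19]
after L3 α=0: [131/2, 68, 19]
after L4 α=0: [131/2, 68, 19]
after L5 α=4/5: [1787/10, 792/5, 643/5]
rounded: [179, 158, 129]

query (1,3) [L1,L2,L3,L4,L5,L6] — begin 0,0,0
L1 α=2/5: [302/5, 88/5, 4/5]
L2 α=5/6: [3377/30, 3313/30, 593/10]
L3 α=4/5: [26537/150, 20113/150, 10673/50]
L4 α=7/8: [202937/1200, 186013/1200, 42873/400]
L5 α=3/4: [238937/4800, 459613/4800, 251673/1600]
L6 α=4/5: [4194137/24000, 3781213/24000, 1224473/8000]
rounded: [175, 158, 153]

query (3,1) [L1,L2,L3,L4,L5,L6] — begin 0,0,0
after L1 α=0: [0, 0, 0]
after L2 α=0: [0, 0, 0]
after L3 α=5/7: [120, 360/7, 705/7]
after L4 α=5/8: [695/8, 575/28, 6385/56]
after L5 α=1: [32, 72, 91]
after L6 α=1/5: [229/5, 466/5, 602/5]
= [46, 93, 120]

at x=1,y=1 over L1,L2,L3,L4,L5,L6:
L1 α=4/7: [128/7, 356/7, 832/7]
L2 α=1/2: [71/7, 965/14, 853/14]
L3 α=4/7: [1753/49, 4743/98, 16447/98]
L4 α=2/7: [30521/343, 72519/686, 100855/686]
L5 α=0: [30521/343, 72519/686, 100855/686]
L6 α=1/6: [94310/1029, 387977/4116, 581107/4116]
→ [92, 94, 141]

query (1,2) [L1,L2,L3,L4,L5] — begin 0,0,0
+L1 (α=1/5) → [144/5, 139/5, 113/5]
+L2 (α=0) → [144/5, 139/5, 113/5]
+L3 (α=1/2) → [197/5, 1399/10, 344/5]
+L4 (α=5/7) → [5419/35, 2774/35, 2838/35]
+L5 (α=1/3) → [17908/105, 2316/35, 13796/105]
= [171, 66, 131]

query (1,1) [L1,L2,L3,L4,L5] — begin 0,0,0
L1 α=4/7: [128/7, 356/7, 832/7]
L2 α=1/2: [71/7, 965/14, 853/14]
L3 α=4/7: [1753/49, 4743/98, 16447/98]
L4 α=2/7: [30521/343, 72519/686, 100855/686]
L5 α=0: [30521/343, 72519/686, 100855/686]
rounded: [89, 106, 147]

query (2,0) [L1,L2,L3,L4,L5,L7] — begin 0,0,0
L1 α=1: [248, 49, 251]
L2 α=7/8: [391/2, 833/4, 307/8]
L3 α=1/3: [529/3, 439/2, 515/12]
L4 α=1/4: [265/2, 1543/8, 603/16]
L5 α=0: [265/2, 1543/8, 603/16]
L7 α=1/3: [334/3, 1855/12, 1531/24]
rounded: [111, 155, 64]
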